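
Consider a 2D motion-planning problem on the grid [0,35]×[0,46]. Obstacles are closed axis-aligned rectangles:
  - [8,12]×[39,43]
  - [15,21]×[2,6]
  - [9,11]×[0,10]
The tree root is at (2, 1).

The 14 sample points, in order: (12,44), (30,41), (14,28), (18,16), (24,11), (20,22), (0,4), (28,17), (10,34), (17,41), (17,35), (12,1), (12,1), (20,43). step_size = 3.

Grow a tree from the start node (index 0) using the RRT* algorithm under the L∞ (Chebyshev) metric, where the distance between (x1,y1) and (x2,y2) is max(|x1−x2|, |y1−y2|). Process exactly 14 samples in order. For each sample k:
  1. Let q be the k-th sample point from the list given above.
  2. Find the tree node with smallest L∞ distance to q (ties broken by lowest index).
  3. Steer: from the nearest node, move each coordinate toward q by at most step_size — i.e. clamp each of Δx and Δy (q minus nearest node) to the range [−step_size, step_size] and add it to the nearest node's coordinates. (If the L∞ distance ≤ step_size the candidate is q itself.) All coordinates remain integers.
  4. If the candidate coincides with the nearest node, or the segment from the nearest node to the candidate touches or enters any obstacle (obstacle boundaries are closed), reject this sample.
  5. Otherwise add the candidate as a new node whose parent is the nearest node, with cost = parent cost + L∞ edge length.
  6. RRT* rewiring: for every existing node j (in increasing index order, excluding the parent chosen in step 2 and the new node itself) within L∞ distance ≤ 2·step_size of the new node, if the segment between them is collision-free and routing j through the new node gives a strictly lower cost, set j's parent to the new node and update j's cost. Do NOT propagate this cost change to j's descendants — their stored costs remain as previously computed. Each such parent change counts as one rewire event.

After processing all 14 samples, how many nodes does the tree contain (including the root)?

1. q=(12,44) nearest=0 d=43 new=(5,4) → add node 1 parent=0 cost=3
2. q=(30,41) nearest=1 d=37 new=(8,7) → add node 2 parent=1 cost=6
3. q=(14,28) nearest=2 d=21 new=(11,10) → blocked by [9,11]×[0,10], reject
4. q=(18,16) nearest=2 d=10 new=(11,10) → blocked by [9,11]×[0,10], reject
5. q=(24,11) nearest=2 d=16 new=(11,10) → blocked by [9,11]×[0,10], reject
6. q=(20,22) nearest=2 d=15 new=(11,10) → blocked by [9,11]×[0,10], reject
7. q=(0,4) nearest=0 d=3 new=(0,4) → add node 3 parent=0 cost=3
8. q=(28,17) nearest=2 d=20 new=(11,10) → blocked by [9,11]×[0,10], reject
9. q=(10,34) nearest=2 d=27 new=(10,10) → blocked by [9,11]×[0,10], reject
10. q=(17,41) nearest=2 d=34 new=(11,10) → blocked by [9,11]×[0,10], reject
11. q=(17,35) nearest=2 d=28 new=(11,10) → blocked by [9,11]×[0,10], reject
12. q=(12,1) nearest=2 d=6 new=(11,4) → blocked by [9,11]×[0,10], reject
13. q=(12,1) nearest=2 d=6 new=(11,4) → blocked by [9,11]×[0,10], reject
14. q=(20,43) nearest=2 d=36 new=(11,10) → blocked by [9,11]×[0,10], reject

Node count: 4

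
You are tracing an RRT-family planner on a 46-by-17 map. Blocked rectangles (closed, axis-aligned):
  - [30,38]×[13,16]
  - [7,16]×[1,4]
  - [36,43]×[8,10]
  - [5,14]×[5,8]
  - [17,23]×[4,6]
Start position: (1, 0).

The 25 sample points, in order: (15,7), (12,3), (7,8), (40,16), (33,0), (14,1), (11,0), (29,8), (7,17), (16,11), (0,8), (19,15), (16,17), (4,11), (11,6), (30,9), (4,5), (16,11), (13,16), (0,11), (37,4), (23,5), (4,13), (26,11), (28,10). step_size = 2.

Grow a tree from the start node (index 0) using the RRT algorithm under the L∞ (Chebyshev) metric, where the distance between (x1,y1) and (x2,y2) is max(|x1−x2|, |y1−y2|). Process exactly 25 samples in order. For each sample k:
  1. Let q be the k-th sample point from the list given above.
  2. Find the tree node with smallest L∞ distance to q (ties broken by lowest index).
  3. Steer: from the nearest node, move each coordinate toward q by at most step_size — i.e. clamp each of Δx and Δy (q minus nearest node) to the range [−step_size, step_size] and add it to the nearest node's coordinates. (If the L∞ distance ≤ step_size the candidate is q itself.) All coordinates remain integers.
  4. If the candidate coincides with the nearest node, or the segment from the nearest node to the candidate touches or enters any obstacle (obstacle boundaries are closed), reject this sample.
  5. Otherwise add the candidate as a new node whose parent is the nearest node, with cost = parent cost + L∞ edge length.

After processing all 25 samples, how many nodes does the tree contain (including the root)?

Node count: 8

1. q=(15,7) nearest=0 d=14 new=(3,2) → add node 1 parent=0 cost=2
2. q=(12,3) nearest=1 d=9 new=(5,3) → add node 2 parent=1 cost=4
3. q=(7,8) nearest=2 d=5 new=(7,5) → blocked by [5,14]×[5,8], reject
4. q=(40,16) nearest=2 d=35 new=(7,5) → blocked by [5,14]×[5,8], reject
5. q=(33,0) nearest=2 d=28 new=(7,1) → blocked by [7,16]×[1,4], reject
6. q=(14,1) nearest=2 d=9 new=(7,1) → blocked by [7,16]×[1,4], reject
7. q=(11,0) nearest=2 d=6 new=(7,1) → blocked by [7,16]×[1,4], reject
8. q=(29,8) nearest=2 d=24 new=(7,5) → blocked by [5,14]×[5,8], reject
9. q=(7,17) nearest=2 d=14 new=(7,5) → blocked by [5,14]×[5,8], reject
10. q=(16,11) nearest=2 d=11 new=(7,5) → blocked by [5,14]×[5,8], reject
11. q=(0,8) nearest=2 d=5 new=(3,5) → add node 3 parent=2 cost=6
12. q=(19,15) nearest=2 d=14 new=(7,5) → blocked by [5,14]×[5,8], reject
13. q=(16,17) nearest=3 d=13 new=(5,7) → blocked by [5,14]×[5,8], reject
14. q=(4,11) nearest=3 d=6 new=(4,7) → add node 4 parent=3 cost=8
15. q=(11,6) nearest=2 d=6 new=(7,5) → blocked by [5,14]×[5,8], reject
16. q=(30,9) nearest=2 d=25 new=(7,5) → blocked by [5,14]×[5,8], reject
17. q=(4,5) nearest=3 d=1 new=(4,5) → add node 5 parent=3 cost=7
18. q=(16,11) nearest=2 d=11 new=(7,5) → blocked by [5,14]×[5,8], reject
19. q=(13,16) nearest=4 d=9 new=(6,9) → blocked by [5,14]×[5,8], reject
20. q=(0,11) nearest=4 d=4 new=(2,9) → add node 6 parent=4 cost=10
21. q=(37,4) nearest=2 d=32 new=(7,4) → blocked by [7,16]×[1,4], reject
22. q=(23,5) nearest=2 d=18 new=(7,5) → blocked by [5,14]×[5,8], reject
23. q=(4,13) nearest=6 d=4 new=(4,11) → add node 7 parent=6 cost=12
24. q=(26,11) nearest=2 d=21 new=(7,5) → blocked by [5,14]×[5,8], reject
25. q=(28,10) nearest=2 d=23 new=(7,5) → blocked by [5,14]×[5,8], reject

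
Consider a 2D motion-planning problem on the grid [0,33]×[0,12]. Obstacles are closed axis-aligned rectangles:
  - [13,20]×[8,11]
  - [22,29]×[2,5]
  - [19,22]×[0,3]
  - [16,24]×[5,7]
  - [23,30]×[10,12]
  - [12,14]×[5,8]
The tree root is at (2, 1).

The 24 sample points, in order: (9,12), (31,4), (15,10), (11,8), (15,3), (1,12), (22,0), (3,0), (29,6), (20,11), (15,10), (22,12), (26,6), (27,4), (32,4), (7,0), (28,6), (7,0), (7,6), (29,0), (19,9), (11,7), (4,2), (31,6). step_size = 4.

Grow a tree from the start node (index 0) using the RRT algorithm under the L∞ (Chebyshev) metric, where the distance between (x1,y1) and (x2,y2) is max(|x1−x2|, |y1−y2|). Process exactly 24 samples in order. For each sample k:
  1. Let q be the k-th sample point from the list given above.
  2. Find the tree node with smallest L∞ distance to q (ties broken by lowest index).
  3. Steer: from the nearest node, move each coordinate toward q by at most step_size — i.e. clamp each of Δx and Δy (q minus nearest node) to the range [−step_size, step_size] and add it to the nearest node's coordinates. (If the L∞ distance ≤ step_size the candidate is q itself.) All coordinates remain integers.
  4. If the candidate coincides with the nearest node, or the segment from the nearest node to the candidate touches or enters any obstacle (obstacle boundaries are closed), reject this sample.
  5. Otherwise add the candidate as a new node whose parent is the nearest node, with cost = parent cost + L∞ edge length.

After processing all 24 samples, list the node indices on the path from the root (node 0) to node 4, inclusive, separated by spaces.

1. q=(9,12) nearest=0 d=11 new=(6,5) → add node 1 parent=0 cost=4
2. q=(31,4) nearest=1 d=25 new=(10,4) → add node 2 parent=1 cost=8
3. q=(15,10) nearest=2 d=6 new=(14,8) → blocked by [13,20]×[8,11], reject
4. q=(11,8) nearest=2 d=4 new=(11,8) → add node 3 parent=2 cost=12
5. q=(15,3) nearest=2 d=5 new=(14,3) → add node 4 parent=2 cost=12
6. q=(1,12) nearest=1 d=7 new=(2,9) → add node 5 parent=1 cost=8
7. q=(22,0) nearest=4 d=8 new=(18,0) → add node 6 parent=4 cost=16
8. q=(3,0) nearest=0 d=1 new=(3,0) → add node 7 parent=0 cost=1
9. q=(29,6) nearest=6 d=11 new=(22,4) → blocked by [22,29]×[2,5], reject
10. q=(20,11) nearest=4 d=8 new=(18,7) → blocked by [16,24]×[5,7], reject
11. q=(15,10) nearest=3 d=4 new=(15,10) → blocked by [13,20]×[8,11], reject
12. q=(22,12) nearest=4 d=9 new=(18,7) → blocked by [16,24]×[5,7], reject
13. q=(26,6) nearest=6 d=8 new=(22,4) → blocked by [22,29]×[2,5], reject
14. q=(27,4) nearest=6 d=9 new=(22,4) → blocked by [22,29]×[2,5], reject
15. q=(32,4) nearest=6 d=14 new=(22,4) → blocked by [22,29]×[2,5], reject
16. q=(7,0) nearest=2 d=4 new=(7,0) → add node 8 parent=2 cost=12
17. q=(28,6) nearest=6 d=10 new=(22,4) → blocked by [22,29]×[2,5], reject
18. q=(7,0) nearest=8 d=0 → coincident, reject
19. q=(7,6) nearest=1 d=1 new=(7,6) → add node 9 parent=1 cost=5
20. q=(29,0) nearest=6 d=11 new=(22,0) → blocked by [19,22]×[0,3], reject
21. q=(19,9) nearest=4 d=6 new=(18,7) → blocked by [16,24]×[5,7], reject
22. q=(11,7) nearest=3 d=1 new=(11,7) → add node 10 parent=3 cost=13
23. q=(4,2) nearest=0 d=2 new=(4,2) → add node 11 parent=0 cost=2
24. q=(31,6) nearest=6 d=13 new=(22,4) → blocked by [22,29]×[2,5], reject

Path: 0 1 2 4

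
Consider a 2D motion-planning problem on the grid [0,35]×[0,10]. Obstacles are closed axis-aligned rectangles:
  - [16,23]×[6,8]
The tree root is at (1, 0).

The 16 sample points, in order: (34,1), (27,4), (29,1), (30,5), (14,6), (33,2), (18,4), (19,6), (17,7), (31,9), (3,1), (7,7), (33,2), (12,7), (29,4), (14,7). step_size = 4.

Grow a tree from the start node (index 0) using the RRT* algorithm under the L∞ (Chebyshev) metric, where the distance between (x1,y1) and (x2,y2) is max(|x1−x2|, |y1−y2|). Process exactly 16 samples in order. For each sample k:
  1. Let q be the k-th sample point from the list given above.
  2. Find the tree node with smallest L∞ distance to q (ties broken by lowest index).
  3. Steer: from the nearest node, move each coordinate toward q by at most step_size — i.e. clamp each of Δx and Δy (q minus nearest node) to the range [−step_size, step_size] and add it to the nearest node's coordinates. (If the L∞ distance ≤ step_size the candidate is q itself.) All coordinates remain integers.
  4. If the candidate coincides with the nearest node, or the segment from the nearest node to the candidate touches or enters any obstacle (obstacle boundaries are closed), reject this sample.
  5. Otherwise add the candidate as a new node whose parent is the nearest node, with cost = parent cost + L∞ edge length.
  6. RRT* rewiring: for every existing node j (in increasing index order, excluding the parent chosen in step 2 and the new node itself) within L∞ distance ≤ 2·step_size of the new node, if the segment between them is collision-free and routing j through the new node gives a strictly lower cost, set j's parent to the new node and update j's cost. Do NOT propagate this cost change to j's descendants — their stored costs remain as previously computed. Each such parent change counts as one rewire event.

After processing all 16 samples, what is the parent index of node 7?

Parent of node 7: 4

1. q=(34,1) nearest=0 d=33 new=(5,1) → add node 1 parent=0 cost=4
2. q=(27,4) nearest=1 d=22 new=(9,4) → add node 2 parent=1 cost=8
3. q=(29,1) nearest=2 d=20 new=(13,1) → add node 3 parent=2 cost=12
4. q=(30,5) nearest=3 d=17 new=(17,5) → add node 4 parent=3 cost=16
5. q=(14,6) nearest=4 d=3 new=(14,6) → add node 5 parent=4 cost=19
6. q=(33,2) nearest=4 d=16 new=(21,2) → add node 6 parent=4 cost=20
7. q=(18,4) nearest=4 d=1 new=(18,4) → add node 7 parent=4 cost=17
8. q=(19,6) nearest=4 d=2 new=(19,6) → blocked by [16,23]×[6,8], reject
9. q=(17,7) nearest=4 d=2 new=(17,7) → blocked by [16,23]×[6,8], reject
10. q=(31,9) nearest=6 d=10 new=(25,6) → add node 8 parent=6 cost=24
11. q=(3,1) nearest=0 d=2 new=(3,1) → add node 9 parent=0 cost=2
12. q=(7,7) nearest=2 d=3 new=(7,7) → add node 10 parent=2 cost=11; rewire 5→10 (18<19)
13. q=(33,2) nearest=8 d=8 new=(29,2) → add node 11 parent=8 cost=28
14. q=(12,7) nearest=5 d=2 new=(12,7) → add node 12 parent=5 cost=20
15. q=(29,4) nearest=11 d=2 new=(29,4) → add node 13 parent=11 cost=30
16. q=(14,7) nearest=5 d=1 new=(14,7) → add node 14 parent=5 cost=19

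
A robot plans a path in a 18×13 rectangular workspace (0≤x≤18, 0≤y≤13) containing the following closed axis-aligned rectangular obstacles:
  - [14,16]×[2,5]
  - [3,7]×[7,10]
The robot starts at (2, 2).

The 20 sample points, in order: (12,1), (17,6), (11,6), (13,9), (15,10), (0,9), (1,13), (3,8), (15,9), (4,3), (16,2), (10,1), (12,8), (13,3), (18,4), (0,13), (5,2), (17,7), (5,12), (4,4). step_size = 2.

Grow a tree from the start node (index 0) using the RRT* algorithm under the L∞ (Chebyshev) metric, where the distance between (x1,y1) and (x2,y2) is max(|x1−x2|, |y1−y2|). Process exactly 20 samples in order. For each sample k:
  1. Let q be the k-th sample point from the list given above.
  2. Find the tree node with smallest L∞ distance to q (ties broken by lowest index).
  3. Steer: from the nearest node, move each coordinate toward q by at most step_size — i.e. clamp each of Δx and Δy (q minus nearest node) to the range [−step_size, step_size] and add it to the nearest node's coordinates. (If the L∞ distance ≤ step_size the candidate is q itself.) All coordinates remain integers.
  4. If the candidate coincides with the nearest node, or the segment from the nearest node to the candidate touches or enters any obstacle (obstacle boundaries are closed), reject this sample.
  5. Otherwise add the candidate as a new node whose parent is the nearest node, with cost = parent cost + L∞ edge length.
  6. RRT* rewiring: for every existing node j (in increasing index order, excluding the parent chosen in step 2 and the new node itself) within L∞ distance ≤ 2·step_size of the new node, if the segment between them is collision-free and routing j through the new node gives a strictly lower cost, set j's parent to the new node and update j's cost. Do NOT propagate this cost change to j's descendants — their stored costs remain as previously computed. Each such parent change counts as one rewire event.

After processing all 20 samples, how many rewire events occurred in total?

Rewire events: 1

1. q=(12,1) nearest=0 d=10 new=(4,1) → add node 1 parent=0 cost=2
2. q=(17,6) nearest=1 d=13 new=(6,3) → add node 2 parent=1 cost=4
3. q=(11,6) nearest=2 d=5 new=(8,5) → add node 3 parent=2 cost=6
4. q=(13,9) nearest=3 d=5 new=(10,7) → add node 4 parent=3 cost=8
5. q=(15,10) nearest=4 d=5 new=(12,9) → add node 5 parent=4 cost=10
6. q=(0,9) nearest=2 d=6 new=(4,5) → add node 6 parent=2 cost=6
7. q=(1,13) nearest=3 d=8 new=(6,7) → blocked by [3,7]×[7,10], reject
8. q=(3,8) nearest=6 d=3 new=(3,7) → blocked by [3,7]×[7,10], reject
9. q=(15,9) nearest=5 d=3 new=(14,9) → add node 7 parent=5 cost=12
10. q=(4,3) nearest=0 d=2 new=(4,3) → add node 8 parent=0 cost=2; rewire 6→8 (4<6)
11. q=(16,2) nearest=4 d=6 new=(12,5) → add node 9 parent=4 cost=10
12. q=(10,1) nearest=2 d=4 new=(8,1) → add node 10 parent=2 cost=6
13. q=(12,8) nearest=5 d=1 new=(12,8) → add node 11 parent=5 cost=11
14. q=(13,3) nearest=9 d=2 new=(13,3) → add node 12 parent=9 cost=12
15. q=(18,4) nearest=7 d=5 new=(16,7) → add node 13 parent=7 cost=14
16. q=(0,13) nearest=3 d=8 new=(6,7) → blocked by [3,7]×[7,10], reject
17. q=(5,2) nearest=1 d=1 new=(5,2) → add node 14 parent=1 cost=3
18. q=(17,7) nearest=13 d=1 new=(17,7) → add node 15 parent=13 cost=15
19. q=(5,12) nearest=4 d=5 new=(8,9) → add node 16 parent=4 cost=10
20. q=(4,4) nearest=6 d=1 new=(4,4) → add node 17 parent=6 cost=5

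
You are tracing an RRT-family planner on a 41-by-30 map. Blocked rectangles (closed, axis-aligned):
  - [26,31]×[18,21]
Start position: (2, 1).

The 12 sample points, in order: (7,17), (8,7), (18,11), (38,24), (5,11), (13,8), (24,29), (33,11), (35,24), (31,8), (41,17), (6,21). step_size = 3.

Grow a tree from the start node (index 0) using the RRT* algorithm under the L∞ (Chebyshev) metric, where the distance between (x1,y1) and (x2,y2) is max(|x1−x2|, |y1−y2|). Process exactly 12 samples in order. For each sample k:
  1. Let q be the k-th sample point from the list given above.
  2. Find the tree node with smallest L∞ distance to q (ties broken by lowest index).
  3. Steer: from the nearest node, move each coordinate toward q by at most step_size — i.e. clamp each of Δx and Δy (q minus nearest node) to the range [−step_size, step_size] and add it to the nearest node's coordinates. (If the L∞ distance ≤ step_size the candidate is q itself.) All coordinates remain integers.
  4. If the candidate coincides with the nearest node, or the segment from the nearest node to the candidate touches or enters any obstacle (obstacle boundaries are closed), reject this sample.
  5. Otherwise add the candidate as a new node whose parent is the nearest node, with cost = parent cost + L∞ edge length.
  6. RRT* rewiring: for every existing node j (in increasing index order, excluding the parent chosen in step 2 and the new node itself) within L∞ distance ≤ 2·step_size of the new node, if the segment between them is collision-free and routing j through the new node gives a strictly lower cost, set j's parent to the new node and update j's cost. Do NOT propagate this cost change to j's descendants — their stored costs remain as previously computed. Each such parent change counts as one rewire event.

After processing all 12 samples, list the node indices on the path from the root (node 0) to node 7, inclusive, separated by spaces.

Path: 0 1 2 3 4 7

1. q=(7,17) nearest=0 d=16 new=(5,4) → add node 1 parent=0 cost=3
2. q=(8,7) nearest=1 d=3 new=(8,7) → add node 2 parent=1 cost=6
3. q=(18,11) nearest=2 d=10 new=(11,10) → add node 3 parent=2 cost=9
4. q=(38,24) nearest=3 d=27 new=(14,13) → add node 4 parent=3 cost=12
5. q=(5,11) nearest=2 d=4 new=(5,10) → add node 5 parent=2 cost=9
6. q=(13,8) nearest=3 d=2 new=(13,8) → add node 6 parent=3 cost=11
7. q=(24,29) nearest=4 d=16 new=(17,16) → add node 7 parent=4 cost=15
8. q=(33,11) nearest=7 d=16 new=(20,13) → add node 8 parent=7 cost=18
9. q=(35,24) nearest=8 d=15 new=(23,16) → add node 9 parent=8 cost=21
10. q=(31,8) nearest=9 d=8 new=(26,13) → add node 10 parent=9 cost=24
11. q=(41,17) nearest=10 d=15 new=(29,16) → add node 11 parent=10 cost=27
12. q=(6,21) nearest=4 d=8 new=(11,16) → add node 12 parent=4 cost=15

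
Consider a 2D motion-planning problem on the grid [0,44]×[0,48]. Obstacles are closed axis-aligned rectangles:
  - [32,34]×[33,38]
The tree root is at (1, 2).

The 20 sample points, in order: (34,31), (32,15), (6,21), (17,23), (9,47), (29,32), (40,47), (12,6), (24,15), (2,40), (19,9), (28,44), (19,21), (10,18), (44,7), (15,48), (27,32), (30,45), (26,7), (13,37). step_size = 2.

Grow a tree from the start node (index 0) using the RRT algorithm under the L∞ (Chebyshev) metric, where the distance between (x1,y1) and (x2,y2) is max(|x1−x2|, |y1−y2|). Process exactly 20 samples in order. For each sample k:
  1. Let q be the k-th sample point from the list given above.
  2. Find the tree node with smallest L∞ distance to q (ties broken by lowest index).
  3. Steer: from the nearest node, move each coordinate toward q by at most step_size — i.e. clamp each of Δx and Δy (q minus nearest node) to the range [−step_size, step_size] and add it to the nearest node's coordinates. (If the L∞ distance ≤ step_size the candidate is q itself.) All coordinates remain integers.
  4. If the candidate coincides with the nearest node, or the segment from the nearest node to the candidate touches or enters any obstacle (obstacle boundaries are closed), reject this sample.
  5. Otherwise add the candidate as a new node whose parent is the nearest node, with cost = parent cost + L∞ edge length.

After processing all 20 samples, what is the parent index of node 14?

1. q=(34,31) nearest=0 d=33 new=(3,4) → add node 1 parent=0 cost=2
2. q=(32,15) nearest=1 d=29 new=(5,6) → add node 2 parent=1 cost=4
3. q=(6,21) nearest=2 d=15 new=(6,8) → add node 3 parent=2 cost=6
4. q=(17,23) nearest=3 d=15 new=(8,10) → add node 4 parent=3 cost=8
5. q=(9,47) nearest=4 d=37 new=(9,12) → add node 5 parent=4 cost=10
6. q=(29,32) nearest=5 d=20 new=(11,14) → add node 6 parent=5 cost=12
7. q=(40,47) nearest=6 d=33 new=(13,16) → add node 7 parent=6 cost=14
8. q=(12,6) nearest=4 d=4 new=(10,8) → add node 8 parent=4 cost=10
9. q=(24,15) nearest=7 d=11 new=(15,15) → add node 9 parent=7 cost=16
10. q=(2,40) nearest=7 d=24 new=(11,18) → add node 10 parent=7 cost=16
11. q=(19,9) nearest=9 d=6 new=(17,13) → add node 11 parent=9 cost=18
12. q=(28,44) nearest=10 d=26 new=(13,20) → add node 12 parent=10 cost=18
13. q=(19,21) nearest=7 d=6 new=(15,18) → add node 13 parent=7 cost=16
14. q=(10,18) nearest=10 d=1 new=(10,18) → add node 14 parent=10 cost=17
15. q=(44,7) nearest=11 d=27 new=(19,11) → add node 15 parent=11 cost=20
16. q=(15,48) nearest=12 d=28 new=(15,22) → add node 16 parent=12 cost=20
17. q=(27,32) nearest=16 d=12 new=(17,24) → add node 17 parent=16 cost=22
18. q=(30,45) nearest=17 d=21 new=(19,26) → add node 18 parent=17 cost=24
19. q=(26,7) nearest=15 d=7 new=(21,9) → add node 19 parent=15 cost=22
20. q=(13,37) nearest=18 d=11 new=(17,28) → add node 20 parent=18 cost=26

Parent of node 14: 10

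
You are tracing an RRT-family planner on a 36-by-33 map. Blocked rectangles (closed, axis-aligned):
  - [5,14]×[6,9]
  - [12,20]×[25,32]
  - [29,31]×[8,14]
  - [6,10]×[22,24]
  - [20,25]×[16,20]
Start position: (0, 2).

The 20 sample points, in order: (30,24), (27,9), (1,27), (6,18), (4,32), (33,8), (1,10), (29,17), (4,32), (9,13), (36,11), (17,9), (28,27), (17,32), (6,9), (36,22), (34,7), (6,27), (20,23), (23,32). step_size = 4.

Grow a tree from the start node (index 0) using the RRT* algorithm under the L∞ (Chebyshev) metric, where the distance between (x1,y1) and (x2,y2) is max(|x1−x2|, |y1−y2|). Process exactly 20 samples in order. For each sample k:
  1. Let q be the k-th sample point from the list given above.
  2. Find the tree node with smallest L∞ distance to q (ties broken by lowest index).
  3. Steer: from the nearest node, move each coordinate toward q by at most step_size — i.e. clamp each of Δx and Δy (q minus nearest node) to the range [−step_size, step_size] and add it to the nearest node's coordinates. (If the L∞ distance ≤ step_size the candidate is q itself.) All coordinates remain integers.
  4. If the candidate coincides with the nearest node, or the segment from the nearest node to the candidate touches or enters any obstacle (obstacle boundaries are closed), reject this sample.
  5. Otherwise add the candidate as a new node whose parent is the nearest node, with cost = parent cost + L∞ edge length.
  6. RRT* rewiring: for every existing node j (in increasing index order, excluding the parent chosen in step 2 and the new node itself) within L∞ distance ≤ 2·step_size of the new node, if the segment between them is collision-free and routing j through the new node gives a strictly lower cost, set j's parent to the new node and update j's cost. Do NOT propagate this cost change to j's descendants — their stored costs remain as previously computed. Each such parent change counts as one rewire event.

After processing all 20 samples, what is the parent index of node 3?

Parent of node 3: 2

1. q=(30,24) nearest=0 d=30 new=(4,6) → add node 1 parent=0 cost=4
2. q=(27,9) nearest=1 d=23 new=(8,9) → blocked by [5,14]×[6,9], reject
3. q=(1,27) nearest=1 d=21 new=(1,10) → add node 2 parent=1 cost=8
4. q=(6,18) nearest=2 d=8 new=(5,14) → add node 3 parent=2 cost=12
5. q=(4,32) nearest=3 d=18 new=(4,18) → add node 4 parent=3 cost=16
6. q=(33,8) nearest=3 d=28 new=(9,10) → add node 5 parent=3 cost=16
7. q=(1,10) nearest=2 d=0 → coincident, reject
8. q=(29,17) nearest=5 d=20 new=(13,14) → add node 6 parent=5 cost=20
9. q=(4,32) nearest=4 d=14 new=(4,22) → add node 7 parent=4 cost=20
10. q=(9,13) nearest=5 d=3 new=(9,13) → add node 8 parent=5 cost=19
11. q=(36,11) nearest=6 d=23 new=(17,11) → add node 9 parent=6 cost=24
12. q=(17,9) nearest=9 d=2 new=(17,9) → add node 10 parent=9 cost=26
13. q=(28,27) nearest=6 d=15 new=(17,18) → add node 11 parent=6 cost=24
14. q=(17,32) nearest=7 d=13 new=(8,26) → blocked by [6,10]×[22,24], reject
15. q=(6,9) nearest=1 d=3 new=(6,9) → blocked by [5,14]×[6,9], reject
16. q=(36,22) nearest=9 d=19 new=(21,15) → add node 12 parent=9 cost=28
17. q=(34,7) nearest=12 d=13 new=(25,11) → add node 13 parent=12 cost=32
18. q=(6,27) nearest=7 d=5 new=(6,26) → add node 14 parent=7 cost=24
19. q=(20,23) nearest=11 d=5 new=(20,22) → add node 15 parent=11 cost=28
20. q=(23,32) nearest=15 d=10 new=(23,26) → add node 16 parent=15 cost=32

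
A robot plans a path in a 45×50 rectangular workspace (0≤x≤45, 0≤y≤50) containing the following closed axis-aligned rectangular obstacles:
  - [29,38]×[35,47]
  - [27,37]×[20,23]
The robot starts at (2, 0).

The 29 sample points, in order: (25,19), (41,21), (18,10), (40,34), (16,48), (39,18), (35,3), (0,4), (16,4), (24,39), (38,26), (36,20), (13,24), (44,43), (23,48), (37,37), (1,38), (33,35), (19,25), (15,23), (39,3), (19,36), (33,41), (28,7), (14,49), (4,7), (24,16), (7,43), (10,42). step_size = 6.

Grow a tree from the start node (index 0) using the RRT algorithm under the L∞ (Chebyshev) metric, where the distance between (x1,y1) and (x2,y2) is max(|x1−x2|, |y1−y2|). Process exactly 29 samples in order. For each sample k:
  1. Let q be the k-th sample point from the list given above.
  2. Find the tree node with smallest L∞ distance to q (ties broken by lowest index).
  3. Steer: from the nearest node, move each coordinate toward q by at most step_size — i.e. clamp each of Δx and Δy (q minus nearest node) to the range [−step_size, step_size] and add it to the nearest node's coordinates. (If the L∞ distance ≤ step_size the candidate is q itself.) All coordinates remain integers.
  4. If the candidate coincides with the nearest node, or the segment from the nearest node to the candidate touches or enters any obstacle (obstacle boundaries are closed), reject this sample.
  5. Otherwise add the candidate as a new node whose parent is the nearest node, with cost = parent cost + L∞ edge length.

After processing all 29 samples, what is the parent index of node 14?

1. q=(25,19) nearest=0 d=23 new=(8,6) → add node 1 parent=0 cost=6
2. q=(41,21) nearest=1 d=33 new=(14,12) → add node 2 parent=1 cost=12
3. q=(18,10) nearest=2 d=4 new=(18,10) → add node 3 parent=2 cost=16
4. q=(40,34) nearest=3 d=24 new=(24,16) → add node 4 parent=3 cost=22
5. q=(16,48) nearest=4 d=32 new=(18,22) → add node 5 parent=4 cost=28
6. q=(39,18) nearest=4 d=15 new=(30,18) → add node 6 parent=4 cost=28
7. q=(35,3) nearest=4 d=13 new=(30,10) → add node 7 parent=4 cost=28
8. q=(0,4) nearest=0 d=4 new=(0,4) → add node 8 parent=0 cost=4
9. q=(16,4) nearest=3 d=6 new=(16,4) → add node 9 parent=3 cost=22
10. q=(24,39) nearest=5 d=17 new=(24,28) → add node 10 parent=5 cost=34
11. q=(38,26) nearest=6 d=8 new=(36,24) → blocked by [27,37]×[20,23], reject
12. q=(36,20) nearest=6 d=6 new=(36,20) → blocked by [27,37]×[20,23], reject
13. q=(13,24) nearest=5 d=5 new=(13,24) → add node 11 parent=5 cost=33
14. q=(44,43) nearest=10 d=20 new=(30,34) → add node 12 parent=10 cost=40
15. q=(23,48) nearest=12 d=14 new=(24,40) → blocked by [29,38]×[35,47], reject
16. q=(37,37) nearest=12 d=7 new=(36,37) → blocked by [29,38]×[35,47], reject
17. q=(1,38) nearest=11 d=14 new=(7,30) → add node 13 parent=11 cost=39
18. q=(33,35) nearest=12 d=3 new=(33,35) → blocked by [29,38]×[35,47], reject
19. q=(19,25) nearest=5 d=3 new=(19,25) → add node 14 parent=5 cost=31
20. q=(15,23) nearest=11 d=2 new=(15,23) → add node 15 parent=11 cost=35
21. q=(39,3) nearest=7 d=9 new=(36,4) → add node 16 parent=7 cost=34
22. q=(19,36) nearest=10 d=8 new=(19,34) → add node 17 parent=10 cost=40
23. q=(33,41) nearest=12 d=7 new=(33,40) → blocked by [29,38]×[35,47], reject
24. q=(28,7) nearest=7 d=3 new=(28,7) → add node 18 parent=7 cost=31
25. q=(14,49) nearest=17 d=15 new=(14,40) → add node 19 parent=17 cost=46
26. q=(4,7) nearest=1 d=4 new=(4,7) → add node 20 parent=1 cost=10
27. q=(24,16) nearest=4 d=0 → coincident, reject
28. q=(7,43) nearest=19 d=7 new=(8,43) → add node 21 parent=19 cost=52
29. q=(10,42) nearest=21 d=2 new=(10,42) → add node 22 parent=21 cost=54

Parent of node 14: 5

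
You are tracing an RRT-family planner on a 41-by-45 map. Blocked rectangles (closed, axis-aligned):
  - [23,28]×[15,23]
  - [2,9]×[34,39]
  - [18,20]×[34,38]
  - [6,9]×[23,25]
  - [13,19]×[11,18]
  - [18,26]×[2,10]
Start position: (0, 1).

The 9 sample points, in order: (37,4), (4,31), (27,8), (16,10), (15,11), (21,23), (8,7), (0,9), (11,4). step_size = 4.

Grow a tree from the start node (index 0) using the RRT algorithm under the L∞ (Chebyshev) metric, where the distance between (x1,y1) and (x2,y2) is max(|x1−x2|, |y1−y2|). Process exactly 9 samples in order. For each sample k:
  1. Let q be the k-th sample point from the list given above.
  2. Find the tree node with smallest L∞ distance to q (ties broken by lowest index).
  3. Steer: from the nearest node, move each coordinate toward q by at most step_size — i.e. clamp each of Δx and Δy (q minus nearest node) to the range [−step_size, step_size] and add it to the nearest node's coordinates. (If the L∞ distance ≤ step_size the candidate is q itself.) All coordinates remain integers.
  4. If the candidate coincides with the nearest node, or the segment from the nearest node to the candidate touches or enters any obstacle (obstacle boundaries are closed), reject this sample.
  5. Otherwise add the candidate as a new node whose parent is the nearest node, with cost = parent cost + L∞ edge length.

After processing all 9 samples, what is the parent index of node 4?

1. q=(37,4) nearest=0 d=37 new=(4,4) → add node 1 parent=0 cost=4
2. q=(4,31) nearest=1 d=27 new=(4,8) → add node 2 parent=1 cost=8
3. q=(27,8) nearest=1 d=23 new=(8,8) → add node 3 parent=1 cost=8
4. q=(16,10) nearest=3 d=8 new=(12,10) → add node 4 parent=3 cost=12
5. q=(15,11) nearest=4 d=3 new=(15,11) → blocked by [13,19]×[11,18], reject
6. q=(21,23) nearest=4 d=13 new=(16,14) → blocked by [13,19]×[11,18], reject
7. q=(8,7) nearest=3 d=1 new=(8,7) → add node 5 parent=3 cost=9
8. q=(0,9) nearest=2 d=4 new=(0,9) → add node 6 parent=2 cost=12
9. q=(11,4) nearest=5 d=3 new=(11,4) → add node 7 parent=5 cost=12

Parent of node 4: 3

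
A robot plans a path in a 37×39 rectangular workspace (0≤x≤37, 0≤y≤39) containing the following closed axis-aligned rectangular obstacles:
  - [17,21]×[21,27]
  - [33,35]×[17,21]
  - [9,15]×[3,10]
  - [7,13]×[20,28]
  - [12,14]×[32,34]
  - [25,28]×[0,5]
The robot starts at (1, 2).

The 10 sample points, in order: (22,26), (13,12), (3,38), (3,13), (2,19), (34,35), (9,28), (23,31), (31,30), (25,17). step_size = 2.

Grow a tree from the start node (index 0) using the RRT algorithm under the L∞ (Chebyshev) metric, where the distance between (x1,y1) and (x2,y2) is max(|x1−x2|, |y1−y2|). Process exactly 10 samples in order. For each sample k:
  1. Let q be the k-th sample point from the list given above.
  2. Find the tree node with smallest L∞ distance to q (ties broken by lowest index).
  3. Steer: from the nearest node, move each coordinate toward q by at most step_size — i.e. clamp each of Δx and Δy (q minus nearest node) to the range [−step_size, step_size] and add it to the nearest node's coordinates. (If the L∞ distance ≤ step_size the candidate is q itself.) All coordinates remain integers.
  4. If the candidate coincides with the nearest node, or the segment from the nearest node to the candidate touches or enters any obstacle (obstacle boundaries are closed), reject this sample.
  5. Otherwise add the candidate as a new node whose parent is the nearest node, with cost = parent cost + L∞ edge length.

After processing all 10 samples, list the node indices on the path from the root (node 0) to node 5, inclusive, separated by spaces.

1. q=(22,26) nearest=0 d=24 new=(3,4) → add node 1 parent=0 cost=2
2. q=(13,12) nearest=1 d=10 new=(5,6) → add node 2 parent=1 cost=4
3. q=(3,38) nearest=2 d=32 new=(3,8) → add node 3 parent=2 cost=6
4. q=(3,13) nearest=3 d=5 new=(3,10) → add node 4 parent=3 cost=8
5. q=(2,19) nearest=4 d=9 new=(2,12) → add node 5 parent=4 cost=10
6. q=(34,35) nearest=2 d=29 new=(7,8) → add node 6 parent=2 cost=6
7. q=(9,28) nearest=5 d=16 new=(4,14) → add node 7 parent=5 cost=12
8. q=(23,31) nearest=7 d=19 new=(6,16) → add node 8 parent=7 cost=14
9. q=(31,30) nearest=6 d=24 new=(9,10) → blocked by [9,15]×[3,10], reject
10. q=(25,17) nearest=6 d=18 new=(9,10) → blocked by [9,15]×[3,10], reject

Path: 0 1 2 3 4 5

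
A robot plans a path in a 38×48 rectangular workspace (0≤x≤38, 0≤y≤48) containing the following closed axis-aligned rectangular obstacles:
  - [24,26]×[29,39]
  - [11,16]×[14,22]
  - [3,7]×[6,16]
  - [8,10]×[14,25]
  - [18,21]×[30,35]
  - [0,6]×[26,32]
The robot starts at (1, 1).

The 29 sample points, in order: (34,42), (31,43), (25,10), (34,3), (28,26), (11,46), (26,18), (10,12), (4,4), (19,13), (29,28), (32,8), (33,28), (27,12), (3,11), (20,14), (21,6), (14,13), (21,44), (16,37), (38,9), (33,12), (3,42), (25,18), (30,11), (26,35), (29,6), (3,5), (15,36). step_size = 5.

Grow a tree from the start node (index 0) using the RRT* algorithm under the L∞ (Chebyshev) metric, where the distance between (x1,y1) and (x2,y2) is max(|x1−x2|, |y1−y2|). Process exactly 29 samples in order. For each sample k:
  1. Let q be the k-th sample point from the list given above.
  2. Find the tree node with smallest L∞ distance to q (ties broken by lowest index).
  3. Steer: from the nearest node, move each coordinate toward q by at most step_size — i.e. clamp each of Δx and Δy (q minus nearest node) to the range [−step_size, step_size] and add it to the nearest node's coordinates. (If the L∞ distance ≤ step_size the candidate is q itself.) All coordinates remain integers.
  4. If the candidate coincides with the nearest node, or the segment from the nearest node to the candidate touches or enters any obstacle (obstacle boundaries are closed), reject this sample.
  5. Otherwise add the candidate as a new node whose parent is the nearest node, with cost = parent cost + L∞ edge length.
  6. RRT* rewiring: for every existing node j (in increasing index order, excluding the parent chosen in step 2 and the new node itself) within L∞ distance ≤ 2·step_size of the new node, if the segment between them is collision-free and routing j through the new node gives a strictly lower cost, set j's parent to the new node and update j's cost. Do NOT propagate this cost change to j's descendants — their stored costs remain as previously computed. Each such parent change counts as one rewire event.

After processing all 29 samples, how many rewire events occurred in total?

1. q=(34,42) nearest=0 d=41 new=(6,6) → blocked by [3,7]×[6,16], reject
2. q=(31,43) nearest=0 d=42 new=(6,6) → blocked by [3,7]×[6,16], reject
3. q=(25,10) nearest=0 d=24 new=(6,6) → blocked by [3,7]×[6,16], reject
4. q=(34,3) nearest=0 d=33 new=(6,3) → add node 1 parent=0 cost=5
5. q=(28,26) nearest=1 d=23 new=(11,8) → add node 2 parent=1 cost=10
6. q=(11,46) nearest=2 d=38 new=(11,13) → add node 3 parent=2 cost=15
7. q=(26,18) nearest=2 d=15 new=(16,13) → add node 4 parent=2 cost=15
8. q=(10,12) nearest=3 d=1 new=(10,12) → add node 5 parent=3 cost=16
9. q=(4,4) nearest=1 d=2 new=(4,4) → add node 6 parent=1 cost=7
10. q=(19,13) nearest=4 d=3 new=(19,13) → add node 7 parent=4 cost=18
11. q=(29,28) nearest=4 d=15 new=(21,18) → add node 8 parent=4 cost=20
12. q=(32,8) nearest=8 d=11 new=(26,13) → add node 9 parent=8 cost=25
13. q=(33,28) nearest=8 d=12 new=(26,23) → add node 10 parent=8 cost=25
14. q=(27,12) nearest=9 d=1 new=(27,12) → add node 11 parent=9 cost=26
15. q=(3,11) nearest=5 d=7 new=(5,11) → blocked by [3,7]×[6,16], reject
16. q=(20,14) nearest=7 d=1 new=(20,14) → add node 12 parent=7 cost=19
17. q=(21,6) nearest=11 d=6 new=(22,7) → add node 13 parent=11 cost=31
18. q=(14,13) nearest=4 d=2 new=(14,13) → add node 14 parent=4 cost=17; rewire 13→14 (25<31)
19. q=(21,44) nearest=10 d=21 new=(21,28) → add node 15 parent=10 cost=30
20. q=(16,37) nearest=15 d=9 new=(16,33) → blocked by [18,21]×[30,35], reject
21. q=(38,9) nearest=11 d=11 new=(32,9) → add node 16 parent=11 cost=31
22. q=(33,12) nearest=16 d=3 new=(33,12) → add node 17 parent=16 cost=34
23. q=(3,42) nearest=15 d=18 new=(16,33) → blocked by [18,21]×[30,35], reject
24. q=(25,18) nearest=8 d=4 new=(25,18) → add node 18 parent=8 cost=24; rewire 17→18 (32<34)
25. q=(30,11) nearest=16 d=2 new=(30,11) → add node 19 parent=16 cost=33
26. q=(26,35) nearest=15 d=7 new=(26,33) → blocked by [24,26]×[29,39], reject
27. q=(29,6) nearest=16 d=3 new=(29,6) → add node 20 parent=16 cost=34
28. q=(3,5) nearest=6 d=1 new=(3,5) → add node 21 parent=6 cost=8
29. q=(15,36) nearest=15 d=8 new=(16,33) → blocked by [18,21]×[30,35], reject

Rewire events: 2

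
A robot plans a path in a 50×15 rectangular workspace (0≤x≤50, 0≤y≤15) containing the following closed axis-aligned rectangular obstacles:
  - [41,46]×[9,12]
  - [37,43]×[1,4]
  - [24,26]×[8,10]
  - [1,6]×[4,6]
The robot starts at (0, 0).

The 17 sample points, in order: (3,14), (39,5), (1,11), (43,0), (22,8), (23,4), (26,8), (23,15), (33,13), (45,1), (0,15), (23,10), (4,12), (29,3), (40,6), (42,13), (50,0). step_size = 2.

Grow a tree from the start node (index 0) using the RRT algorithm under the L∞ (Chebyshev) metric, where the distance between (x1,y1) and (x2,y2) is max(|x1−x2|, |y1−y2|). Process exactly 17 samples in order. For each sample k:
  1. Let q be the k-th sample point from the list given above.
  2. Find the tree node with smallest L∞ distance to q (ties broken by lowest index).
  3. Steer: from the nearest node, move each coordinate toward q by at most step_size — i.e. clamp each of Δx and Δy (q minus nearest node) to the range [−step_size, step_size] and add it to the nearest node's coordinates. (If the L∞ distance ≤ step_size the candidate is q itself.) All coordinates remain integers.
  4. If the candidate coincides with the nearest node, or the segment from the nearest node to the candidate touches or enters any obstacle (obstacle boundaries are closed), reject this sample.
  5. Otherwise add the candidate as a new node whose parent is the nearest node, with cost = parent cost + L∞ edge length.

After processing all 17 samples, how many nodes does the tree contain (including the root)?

1. q=(3,14) nearest=0 d=14 new=(2,2) → add node 1 parent=0 cost=2
2. q=(39,5) nearest=1 d=37 new=(4,4) → blocked by [1,6]×[4,6], reject
3. q=(1,11) nearest=1 d=9 new=(1,4) → blocked by [1,6]×[4,6], reject
4. q=(43,0) nearest=1 d=41 new=(4,0) → add node 2 parent=1 cost=4
5. q=(22,8) nearest=2 d=18 new=(6,2) → add node 3 parent=2 cost=6
6. q=(23,4) nearest=3 d=17 new=(8,4) → add node 4 parent=3 cost=8
7. q=(26,8) nearest=4 d=18 new=(10,6) → add node 5 parent=4 cost=10
8. q=(23,15) nearest=5 d=13 new=(12,8) → add node 6 parent=5 cost=12
9. q=(33,13) nearest=6 d=21 new=(14,10) → add node 7 parent=6 cost=14
10. q=(45,1) nearest=7 d=31 new=(16,8) → add node 8 parent=7 cost=16
11. q=(0,15) nearest=5 d=10 new=(8,8) → add node 9 parent=5 cost=12
12. q=(23,10) nearest=8 d=7 new=(18,10) → add node 10 parent=8 cost=18
13. q=(4,12) nearest=9 d=4 new=(6,10) → add node 11 parent=9 cost=14
14. q=(29,3) nearest=10 d=11 new=(20,8) → add node 12 parent=10 cost=20
15. q=(40,6) nearest=12 d=20 new=(22,6) → add node 13 parent=12 cost=22
16. q=(42,13) nearest=13 d=20 new=(24,8) → blocked by [24,26]×[8,10], reject
17. q=(50,0) nearest=13 d=28 new=(24,4) → add node 14 parent=13 cost=24

Node count: 15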